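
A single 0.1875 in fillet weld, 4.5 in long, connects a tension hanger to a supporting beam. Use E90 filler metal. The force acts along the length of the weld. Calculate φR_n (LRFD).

E90XX → F_EXX = 90 ksi.
Effective throat t_e = 0.707 × 0.1875 = 0.1326 in.
Total length L = 4.5 in; A_we = 0.1326 × 4.5 = 0.5965 in².
F_nw = 0.6 F_EXX = 0.6 × 90 = 54 ksi.
φR_n = 0.75 × 54 × 0.5965 = 24.16 kip.

φR_n ≈ 24.2 kip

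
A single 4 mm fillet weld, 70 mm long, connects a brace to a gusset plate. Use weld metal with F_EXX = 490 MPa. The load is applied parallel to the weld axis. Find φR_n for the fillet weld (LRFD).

φR_n ≈ 43.7 kN

Effective throat t_e = 0.707 × 4 = 2.828 mm.
Total length L = 70 mm; A_we = 2.828 × 70 = 198 mm².
F_nw = 0.6 F_EXX = 0.6 × 490 = 294 MPa.
φR_n = 0.75 × 294 × 198 × 10⁻³ = 43.65 kN.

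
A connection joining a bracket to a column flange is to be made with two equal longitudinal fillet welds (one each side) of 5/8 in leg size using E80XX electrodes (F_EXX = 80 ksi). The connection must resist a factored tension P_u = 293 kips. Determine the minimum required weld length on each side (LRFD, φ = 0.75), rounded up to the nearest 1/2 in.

L = 9.5 in on each side

Throat t_e = 0.707 × 0.625 = 0.4419 in.
φr_n = 0.75 × 0.6 × 80 × 0.4419 = 15.91 kips/in.
L_req = P_u / φr_n = 293 / 15.91 = 18.42 in total.
Per side: 18.42 / 2 = 9.209 in.
Round up → use L = 9.5 in on each side.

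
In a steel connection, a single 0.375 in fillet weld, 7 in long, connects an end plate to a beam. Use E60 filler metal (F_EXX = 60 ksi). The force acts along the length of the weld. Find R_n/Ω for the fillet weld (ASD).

R_n/Ω ≈ 33.4 kip

Effective throat t_e = 0.707 × 0.375 = 0.2651 in.
Total length L = 7 in; A_we = 0.2651 × 7 = 1.856 in².
F_nw = 0.6 F_EXX = 0.6 × 60 = 36 ksi.
R_n = 36 × 1.856 = 66.81 kip; R_n/Ω = 66.81/2.0 = 33.41 kip.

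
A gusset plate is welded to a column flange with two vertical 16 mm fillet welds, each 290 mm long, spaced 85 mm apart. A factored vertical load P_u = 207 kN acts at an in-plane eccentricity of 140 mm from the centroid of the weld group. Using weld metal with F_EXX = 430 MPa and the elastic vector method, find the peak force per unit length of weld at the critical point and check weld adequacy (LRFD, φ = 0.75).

f_max ≈ 1020 N/mm; adequate

Total weld length L_w = 580 mm. Treat welds as unit-width lines.
Polar moment about centroid: J = 2[d³/12 + d(b/2)²] = 2[290³/12 + 290×42.5²] = 5112000 mm³.
Direct shear f_v = P/L_w = 207×10³ / 580 = 356.9 N/mm (vertical).
Torsion M = P·e = 207×10³ × 140 = 28980000 N·mm.
Critical point at (x, y) = (42.5, 145) from centroid. f_tx = M·y/J = 821.9 N/mm; f_ty = M·x/J = 240.9 N/mm.
Resultant f_max = √[f_tx² + (f_v + f_ty)²] = √[821.9² + (356.9 + 240.9)²] = 1016 N/mm.
Capacity per unit length: φr_n = 0.75 × 0.6 × 430 × (0.707 × 16) = 2189 N/mm.
1016 ≤ 2189 → adequate.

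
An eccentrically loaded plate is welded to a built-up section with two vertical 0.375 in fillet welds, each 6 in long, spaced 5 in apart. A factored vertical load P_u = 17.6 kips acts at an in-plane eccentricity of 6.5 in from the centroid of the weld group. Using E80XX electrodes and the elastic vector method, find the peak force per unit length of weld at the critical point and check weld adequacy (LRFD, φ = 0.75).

f_max ≈ 5.09 kip/in; adequate

E80XX → F_EXX = 80 ksi.
Total weld length L_w = 12 in. Treat welds as unit-width lines.
Polar moment about centroid: J = 2[d³/12 + d(b/2)²] = 2[6³/12 + 6×2.5²] = 111 in³.
Direct shear f_v = P/L_w = 17.6 / 12 = 1.467 kip/in (vertical).
Torsion M = P·e = 17.6 × 6.5 = 114.4 kip·in.
Critical point at (x, y) = (2.5, 3) from centroid. f_tx = M·y/J = 3.092 kip/in; f_ty = M·x/J = 2.577 kip/in.
Resultant f_max = √[f_tx² + (f_v + f_ty)²] = √[3.092² + (1.467 + 2.577)²] = 5.09 kip/in.
Capacity per unit length: φr_n = 0.75 × 0.6 × 80 × (0.707 × 0.375) = 9.544 kip/in.
5.09 ≤ 9.544 → adequate.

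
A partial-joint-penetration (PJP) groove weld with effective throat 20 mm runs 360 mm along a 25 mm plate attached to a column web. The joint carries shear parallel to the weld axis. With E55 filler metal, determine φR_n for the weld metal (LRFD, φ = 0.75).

E55XX → F_EXX = 550 MPa.
Effective throat (given) t_e = 20 mm.
A_we = 20 × 360 = 7200 mm².
F_nw = 0.6 F_EXX = 330 MPa.
φR_n = 0.75 × 330 × 7200 × 10⁻³ = 1782 kN.

φR_n ≈ 1780 kN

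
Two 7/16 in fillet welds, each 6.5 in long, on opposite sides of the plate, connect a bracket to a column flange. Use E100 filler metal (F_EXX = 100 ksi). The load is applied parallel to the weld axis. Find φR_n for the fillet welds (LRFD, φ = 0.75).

φR_n ≈ 181 kips

Effective throat t_e = 0.707 × 0.4375 = 0.3093 in.
Total length L = 13 in; A_we = 0.3093 × 13 = 4.021 in².
F_nw = 0.6 F_EXX = 0.6 × 100 = 60 ksi.
φR_n = 0.75 × 60 × 4.021 = 180.9 kips.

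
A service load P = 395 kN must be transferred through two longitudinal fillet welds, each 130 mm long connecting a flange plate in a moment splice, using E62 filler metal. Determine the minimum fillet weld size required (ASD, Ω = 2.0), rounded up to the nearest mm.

E62XX → F_EXX = 620 MPa.
Total weld length L = 260 mm.
Required throat t_e = P × Ω / (0.6 F_EXX × L) = 395 × 2.0 / (0.6 × 620 × 260 × 10⁻³) = 8.168 mm.
Required leg w = t_e / 0.707 = 11.55 mm → use 12 mm.

w = 12 mm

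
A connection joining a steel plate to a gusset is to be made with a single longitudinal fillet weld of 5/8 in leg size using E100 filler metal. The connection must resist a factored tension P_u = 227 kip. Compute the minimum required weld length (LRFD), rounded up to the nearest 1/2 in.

L = 11.5 in

E100XX → F_EXX = 100 ksi.
Throat t_e = 0.707 × 0.625 = 0.4419 in.
φr_n = 0.75 × 0.6 × 100 × 0.4419 = 19.88 kip/in.
L_req = P_u / φr_n = 227 / 19.88 = 11.42 in total.
Round up → use L = 11.5 in.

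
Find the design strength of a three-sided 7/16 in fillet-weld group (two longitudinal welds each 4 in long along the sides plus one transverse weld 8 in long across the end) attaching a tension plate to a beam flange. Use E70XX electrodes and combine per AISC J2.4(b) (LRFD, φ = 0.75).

φR_n ≈ 183 kips

E70XX → F_EXX = 70 ksi.
t_e = 0.707 × 0.4375 = 0.3093 in.
R_nwl = 0.6 × 70 × 0.3093 × 8 = 103.9 kips (longitudinal, 2 welds).
R_nwt = 0.6 × 70 × 0.3093 × 8 = 103.9 kips (transverse, base value).
(i) R_nwl + R_nwt = 207.9 kips; (ii) 0.85 R_nwl + 1.5 R_nwt = 244.2 kips.
R_n = max = 244.2 kips [governs: (ii)]; φR_n = 183.2 kips.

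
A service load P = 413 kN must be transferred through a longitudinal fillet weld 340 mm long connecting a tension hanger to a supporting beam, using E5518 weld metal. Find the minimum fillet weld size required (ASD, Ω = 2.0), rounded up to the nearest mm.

w = 11 mm

E55XX → F_EXX = 550 MPa.
Total weld length L = 340 mm.
Required throat t_e = P × Ω / (0.6 F_EXX × L) = 413 × 2.0 / (0.6 × 550 × 340 × 10⁻³) = 7.362 mm.
Required leg w = t_e / 0.707 = 10.41 mm → use 11 mm.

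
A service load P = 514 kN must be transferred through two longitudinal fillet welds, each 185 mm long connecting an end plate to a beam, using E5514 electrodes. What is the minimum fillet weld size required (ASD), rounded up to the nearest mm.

w = 12 mm

E55XX → F_EXX = 550 MPa.
Total weld length L = 370 mm.
Required throat t_e = P × Ω / (0.6 F_EXX × L) = 514 × 2.0 / (0.6 × 550 × 370 × 10⁻³) = 8.419 mm.
Required leg w = t_e / 0.707 = 11.91 mm → use 12 mm.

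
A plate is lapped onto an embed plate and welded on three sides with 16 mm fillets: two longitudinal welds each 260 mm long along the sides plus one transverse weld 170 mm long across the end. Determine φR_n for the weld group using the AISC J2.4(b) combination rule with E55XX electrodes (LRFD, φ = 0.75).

φR_n ≈ 1950 kN

E55XX → F_EXX = 550 MPa.
t_e = 0.707 × 16 = 11.31 mm.
R_nwl = 0.6 × 550 × 11.31 × 520 × 10⁻³ = 1941 kN (longitudinal, 2 welds).
R_nwt = 0.6 × 550 × 11.31 × 170 × 10⁻³ = 634.6 kN (transverse, base value).
(i) R_nwl + R_nwt = 2576 kN; (ii) 0.85 R_nwl + 1.5 R_nwt = 2602 kN.
R_n = max = 2602 kN [governs: (ii)]; φR_n = 1951 kN.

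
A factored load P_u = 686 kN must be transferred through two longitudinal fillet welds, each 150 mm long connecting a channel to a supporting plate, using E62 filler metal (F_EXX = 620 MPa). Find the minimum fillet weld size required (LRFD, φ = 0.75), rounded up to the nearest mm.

w = 12 mm

Total weld length L = 300 mm.
Required throat t_e = P_u / (φ × 0.6 F_EXX × L) = 686 / (0.75 × 0.6 × 620 × 300 × 10⁻³) = 8.196 mm.
Required leg w = t_e / 0.707 = 11.59 mm → use 12 mm.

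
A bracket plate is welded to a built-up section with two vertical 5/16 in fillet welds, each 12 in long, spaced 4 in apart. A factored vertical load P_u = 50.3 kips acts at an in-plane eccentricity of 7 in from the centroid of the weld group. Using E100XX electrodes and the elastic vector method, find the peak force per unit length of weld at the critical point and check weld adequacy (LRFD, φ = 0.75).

E100XX → F_EXX = 100 ksi.
Total weld length L_w = 24 in. Treat welds as unit-width lines.
Polar moment about centroid: J = 2[d³/12 + d(b/2)²] = 2[12³/12 + 12×2²] = 384 in³.
Direct shear f_v = P/L_w = 50.3 / 24 = 2.096 kip/in (vertical).
Torsion M = P·e = 50.3 × 7 = 352.1 kip·in.
Critical point at (x, y) = (2, 6) from centroid. f_tx = M·y/J = 5.502 kip/in; f_ty = M·x/J = 1.834 kip/in.
Resultant f_max = √[f_tx² + (f_v + f_ty)²] = √[5.502² + (2.096 + 1.834)²] = 6.761 kip/in.
Capacity per unit length: φr_n = 0.75 × 0.6 × 100 × (0.707 × 0.3125) = 9.942 kip/in.
6.761 ≤ 9.942 → adequate.

f_max ≈ 6.76 kip/in; adequate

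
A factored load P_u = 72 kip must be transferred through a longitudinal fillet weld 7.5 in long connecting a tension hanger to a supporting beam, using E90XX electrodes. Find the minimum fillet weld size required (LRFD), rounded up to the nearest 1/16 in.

E90XX → F_EXX = 90 ksi.
Total weld length L = 7.5 in.
Required throat t_e = P_u / (φ × 0.6 F_EXX × L) = 72 / (0.75 × 0.6 × 90 × 7.5) = 0.237 in.
Required leg w = t_e / 0.707 = 0.3353 in → use 3/8 in.

w = 3/8 in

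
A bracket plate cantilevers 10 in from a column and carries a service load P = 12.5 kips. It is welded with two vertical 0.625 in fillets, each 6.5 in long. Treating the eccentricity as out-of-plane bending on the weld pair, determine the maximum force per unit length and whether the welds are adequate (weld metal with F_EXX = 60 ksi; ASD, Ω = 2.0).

L_w = 2 × 6.5 = 13 in; section modulus (unit throat) S = 2 × L²/6 = 14.08 in².
Direct shear f_v = P/L_w = 12.5/13 = 0.9615 kip/in.
Moment M = P × e = 12.5 × 10 = 125 kip·in; bending f_b = M/S = 8.876 kip/in.
f_max = √(f_v² + f_b²) = √(0.9615² + 8.876²) = 8.928 kip/in.
r_n/Ω = (1/2.0) × 0.6 × 60 × (0.707 × 0.625) = 7.954 kip/in → NOT adequate.

f_max ≈ 8.93 kip/in; NOT adequate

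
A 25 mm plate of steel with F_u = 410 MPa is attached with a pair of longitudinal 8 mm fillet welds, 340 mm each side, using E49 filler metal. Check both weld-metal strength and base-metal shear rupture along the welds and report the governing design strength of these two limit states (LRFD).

E49XX → F_EXX = 490 MPa.
t_e = 0.707 × 8 = 5.656 mm; L = 680 mm.
Weld metal: φR_n = 0.75 × 0.6 × 490 × 5.656 × 680 × 10⁻³ = 848.1 kN.
Base metal (shear rupture): φR_n = 0.75 × 0.6 × 410 × 25 × 680 × 10⁻³ = 3136 kN.
Governing: weld metal.

φR_n ≈ 848 kN (weld metal governs)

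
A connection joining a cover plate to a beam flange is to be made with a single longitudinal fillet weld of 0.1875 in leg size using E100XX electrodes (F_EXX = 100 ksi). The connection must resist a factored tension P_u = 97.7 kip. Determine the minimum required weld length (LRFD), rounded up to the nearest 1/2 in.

L = 16.5 in

Throat t_e = 0.707 × 0.1875 = 0.1326 in.
φr_n = 0.75 × 0.6 × 100 × 0.1326 = 5.965 kip/in.
L_req = P_u / φr_n = 97.7 / 5.965 = 16.38 in total.
Round up → use L = 16.5 in.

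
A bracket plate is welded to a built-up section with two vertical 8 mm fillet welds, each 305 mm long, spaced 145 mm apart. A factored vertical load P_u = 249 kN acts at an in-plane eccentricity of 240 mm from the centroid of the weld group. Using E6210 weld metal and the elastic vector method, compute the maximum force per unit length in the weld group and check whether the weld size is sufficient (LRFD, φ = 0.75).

f_max ≈ 1490 N/mm; adequate

E62XX → F_EXX = 620 MPa.
Total weld length L_w = 610 mm. Treat welds as unit-width lines.
Polar moment about centroid: J = 2[d³/12 + d(b/2)²] = 2[305³/12 + 305×72.5²] = 7935000 mm³.
Direct shear f_v = P/L_w = 249×10³ / 610 = 408.2 N/mm (vertical).
Torsion M = P·e = 249×10³ × 240 = 59760000 N·mm.
Critical point at (x, y) = (72.5, 152.5) from centroid. f_tx = M·y/J = 1148 N/mm; f_ty = M·x/J = 546 N/mm.
Resultant f_max = √[f_tx² + (f_v + f_ty)²] = √[1148² + (408.2 + 546)²] = 1493 N/mm.
Capacity per unit length: φr_n = 0.75 × 0.6 × 620 × (0.707 × 8) = 1578 N/mm.
1493 ≤ 1578 → adequate.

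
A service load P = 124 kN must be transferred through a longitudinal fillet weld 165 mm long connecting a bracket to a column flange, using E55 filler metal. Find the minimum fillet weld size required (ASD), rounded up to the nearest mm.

w = 7 mm

E55XX → F_EXX = 550 MPa.
Total weld length L = 165 mm.
Required throat t_e = P × Ω / (0.6 F_EXX × L) = 124 × 2.0 / (0.6 × 550 × 165 × 10⁻³) = 4.555 mm.
Required leg w = t_e / 0.707 = 6.442 mm → use 7 mm.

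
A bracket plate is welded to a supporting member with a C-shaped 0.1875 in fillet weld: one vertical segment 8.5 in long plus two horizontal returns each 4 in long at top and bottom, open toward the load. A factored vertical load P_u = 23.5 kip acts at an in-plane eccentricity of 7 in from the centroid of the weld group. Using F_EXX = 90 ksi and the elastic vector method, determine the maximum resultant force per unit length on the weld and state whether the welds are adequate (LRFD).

Total weld length L_w = 16.5 in. Treat welds as unit-width lines.
Centroid: x̄ = 2×4×2 / 16.5 = 0.9697 in from the vertical weld.
Polar moment about centroid: J = I_x + I_y = [8.5³/12 + 2×4×4.25²] + [8.5×0.9697² + 2(4³/12 + 4×1.03²)] = 222.8 in³.
Direct shear f_v = P/L_w = 23.5 / 16.5 = 1.424 kip/in (vertical).
Torsion M = P·e = 23.5 × 7 = 164.5 kip·in.
Critical point at (x, y) = (3.03, 4.25) from centroid. f_tx = M·y/J = 3.138 kip/in; f_ty = M·x/J = 2.237 kip/in.
Resultant f_max = √[f_tx² + (f_v + f_ty)²] = √[3.138² + (1.424 + 2.237)²] = 4.822 kip/in.
Capacity per unit length: φr_n = 0.75 × 0.6 × 90 × (0.707 × 0.1875) = 5.369 kip/in.
4.822 ≤ 5.369 → adequate.

f_max ≈ 4.82 kip/in; adequate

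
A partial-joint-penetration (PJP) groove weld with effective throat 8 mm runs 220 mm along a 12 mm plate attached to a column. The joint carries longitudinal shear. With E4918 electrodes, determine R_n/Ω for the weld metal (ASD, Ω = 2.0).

E49XX → F_EXX = 490 MPa.
Effective throat (given) t_e = 8 mm.
A_we = 8 × 220 = 1760 mm².
F_nw = 0.6 F_EXX = 294 MPa.
R_n/Ω = (294 × 1760) / 2.0 × 10⁻³ = 258.7 kN.

R_n/Ω ≈ 259 kN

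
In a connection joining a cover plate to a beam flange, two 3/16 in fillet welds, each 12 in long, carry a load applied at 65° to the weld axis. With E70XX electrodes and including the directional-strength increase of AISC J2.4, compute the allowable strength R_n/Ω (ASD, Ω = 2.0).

E70XX → F_EXX = 70 ksi.
t_e = 0.707 × 0.1875 = 0.1326 in; A_we = 0.1326 × 24 = 3.181 in².
Directional factor: 1.0 + 0.5 sin^1.5(65°) = 1.431.
F_nw = 0.6 × 70 × 1.431 = 60.12 ksi.
R_n/Ω = (60.12 × 3.181) / 2.0 = 95.63 kips.

R_n/Ω ≈ 95.6 kips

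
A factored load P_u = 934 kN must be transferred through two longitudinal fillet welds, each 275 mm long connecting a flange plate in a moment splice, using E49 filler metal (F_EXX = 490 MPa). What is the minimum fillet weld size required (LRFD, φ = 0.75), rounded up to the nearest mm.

w = 11 mm

Total weld length L = 550 mm.
Required throat t_e = P_u / (φ × 0.6 F_EXX × L) = 934 / (0.75 × 0.6 × 490 × 550 × 10⁻³) = 7.702 mm.
Required leg w = t_e / 0.707 = 10.89 mm → use 11 mm.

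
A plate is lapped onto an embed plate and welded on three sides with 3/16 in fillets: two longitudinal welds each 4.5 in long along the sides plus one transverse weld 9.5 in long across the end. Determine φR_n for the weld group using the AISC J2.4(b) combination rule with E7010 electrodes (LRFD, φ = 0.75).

φR_n ≈ 91.4 kips

E70XX → F_EXX = 70 ksi.
t_e = 0.707 × 0.1875 = 0.1326 in.
R_nwl = 0.6 × 70 × 0.1326 × 9 = 50.11 kips (longitudinal, 2 welds).
R_nwt = 0.6 × 70 × 0.1326 × 9.5 = 52.89 kips (transverse, base value).
(i) R_nwl + R_nwt = 103 kips; (ii) 0.85 R_nwl + 1.5 R_nwt = 121.9 kips.
R_n = max = 121.9 kips [governs: (ii)]; φR_n = 91.45 kips.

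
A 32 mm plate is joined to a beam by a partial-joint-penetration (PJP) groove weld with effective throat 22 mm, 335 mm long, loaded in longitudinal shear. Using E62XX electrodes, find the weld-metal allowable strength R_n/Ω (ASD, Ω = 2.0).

E62XX → F_EXX = 620 MPa.
Effective throat (given) t_e = 22 mm.
A_we = 22 × 335 = 7370 mm².
F_nw = 0.6 F_EXX = 372 MPa.
R_n/Ω = (372 × 7370) / 2.0 × 10⁻³ = 1371 kN.

R_n/Ω ≈ 1370 kN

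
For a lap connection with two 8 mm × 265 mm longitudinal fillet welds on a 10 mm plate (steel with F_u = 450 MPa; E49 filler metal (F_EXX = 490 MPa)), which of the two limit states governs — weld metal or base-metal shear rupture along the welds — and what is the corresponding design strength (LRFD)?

t_e = 0.707 × 8 = 5.656 mm; L = 530 mm.
Weld metal: φR_n = 0.75 × 0.6 × 490 × 5.656 × 530 × 10⁻³ = 661 kN.
Base metal (shear rupture): φR_n = 0.75 × 0.6 × 450 × 10 × 530 × 10⁻³ = 1073 kN.
Governing: weld metal.

φR_n ≈ 661 kN (weld metal governs)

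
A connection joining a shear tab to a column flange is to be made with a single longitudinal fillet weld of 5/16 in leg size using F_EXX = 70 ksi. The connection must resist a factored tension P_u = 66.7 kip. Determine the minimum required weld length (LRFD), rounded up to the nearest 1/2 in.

L = 10 in

Throat t_e = 0.707 × 0.3125 = 0.2209 in.
φr_n = 0.75 × 0.6 × 70 × 0.2209 = 6.96 kip/in.
L_req = P_u / φr_n = 66.7 / 6.96 = 9.584 in total.
Round up → use L = 10 in.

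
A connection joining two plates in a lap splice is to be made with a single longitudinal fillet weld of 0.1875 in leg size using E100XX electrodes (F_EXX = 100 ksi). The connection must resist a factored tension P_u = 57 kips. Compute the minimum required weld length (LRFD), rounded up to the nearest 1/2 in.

Throat t_e = 0.707 × 0.1875 = 0.1326 in.
φr_n = 0.75 × 0.6 × 100 × 0.1326 = 5.965 kips/in.
L_req = P_u / φr_n = 57 / 5.965 = 9.555 in total.
Round up → use L = 10 in.

L = 10 in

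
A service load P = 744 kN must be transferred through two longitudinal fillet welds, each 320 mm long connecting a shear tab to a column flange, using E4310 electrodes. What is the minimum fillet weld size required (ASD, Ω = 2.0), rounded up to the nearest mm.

w = 13 mm

E43XX → F_EXX = 430 MPa.
Total weld length L = 640 mm.
Required throat t_e = P × Ω / (0.6 F_EXX × L) = 744 × 2.0 / (0.6 × 430 × 640 × 10⁻³) = 9.012 mm.
Required leg w = t_e / 0.707 = 12.75 mm → use 13 mm.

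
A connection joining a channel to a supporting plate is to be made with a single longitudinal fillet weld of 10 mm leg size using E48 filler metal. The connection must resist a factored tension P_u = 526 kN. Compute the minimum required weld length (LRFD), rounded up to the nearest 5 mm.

L = 345 mm

E48XX → F_EXX = 480 MPa.
Throat t_e = 0.707 × 10 = 7.07 mm.
φr_n = 0.75 × 0.6 × 480 × 7.07 × 10⁻³ = 1.527 kN/mm.
L_req = P_u / φr_n = 526 / 1.527 = 344.4 mm total.
Round up → use L = 345 mm.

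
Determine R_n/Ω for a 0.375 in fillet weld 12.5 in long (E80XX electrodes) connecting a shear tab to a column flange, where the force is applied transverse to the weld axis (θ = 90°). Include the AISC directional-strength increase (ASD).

E80XX → F_EXX = 80 ksi.
t_e = 0.707 × 0.375 = 0.2651 in; A_we = 0.2651 × 12.5 = 3.314 in².
Directional factor: 1.0 + 0.5 sin^1.5(90°) = 1.5.
F_nw = 0.6 × 80 × 1.5 = 72 ksi.
R_n/Ω = (72 × 3.314) / 2.0 = 119.3 kip.

R_n/Ω ≈ 119 kip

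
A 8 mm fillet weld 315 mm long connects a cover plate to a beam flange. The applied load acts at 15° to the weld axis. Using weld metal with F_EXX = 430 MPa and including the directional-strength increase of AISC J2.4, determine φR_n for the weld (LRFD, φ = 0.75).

t_e = 0.707 × 8 = 5.656 mm; A_we = 5.656 × 315 = 1782 mm².
Directional factor: 1.0 + 0.5 sin^1.5(15°) = 1.066.
F_nw = 0.6 × 430 × 1.066 = 275 MPa.
φR_n = 0.75 × 275 × 1782 × 10⁻³ = 367.4 kN.

φR_n ≈ 367 kN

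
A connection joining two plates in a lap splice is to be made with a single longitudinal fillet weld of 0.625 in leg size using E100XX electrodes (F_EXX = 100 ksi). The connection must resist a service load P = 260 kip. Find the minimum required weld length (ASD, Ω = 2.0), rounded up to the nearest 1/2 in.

Throat t_e = 0.707 × 0.625 = 0.4419 in.
r_n/Ω = (0.6 × 100 × 0.4419) / 2.0 = 13.26 kip/in.
L_req = P / (r_n/Ω) = 260 / 13.26 = 19.61 in total.
Round up → use L = 20 in.

L = 20 in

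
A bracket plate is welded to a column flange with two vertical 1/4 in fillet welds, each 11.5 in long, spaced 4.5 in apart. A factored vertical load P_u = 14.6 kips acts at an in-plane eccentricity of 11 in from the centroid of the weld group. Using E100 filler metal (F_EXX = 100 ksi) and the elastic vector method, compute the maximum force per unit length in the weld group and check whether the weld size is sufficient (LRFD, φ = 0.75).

f_max ≈ 2.97 kip/in; adequate

Total weld length L_w = 23 in. Treat welds as unit-width lines.
Polar moment about centroid: J = 2[d³/12 + d(b/2)²] = 2[11.5³/12 + 11.5×2.25²] = 369.9 in³.
Direct shear f_v = P/L_w = 14.6 / 23 = 0.6348 kip/in (vertical).
Torsion M = P·e = 14.6 × 11 = 160.6 kip·in.
Critical point at (x, y) = (2.25, 5.75) from centroid. f_tx = M·y/J = 2.496 kip/in; f_ty = M·x/J = 0.9768 kip/in.
Resultant f_max = √[f_tx² + (f_v + f_ty)²] = √[2.496² + (0.6348 + 0.9768)²] = 2.971 kip/in.
Capacity per unit length: φr_n = 0.75 × 0.6 × 100 × (0.707 × 0.25) = 7.954 kip/in.
2.971 ≤ 7.954 → adequate.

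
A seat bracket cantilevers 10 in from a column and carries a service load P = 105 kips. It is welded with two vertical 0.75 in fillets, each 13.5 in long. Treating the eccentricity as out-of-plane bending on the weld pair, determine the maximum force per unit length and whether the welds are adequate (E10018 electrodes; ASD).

E100XX → F_EXX = 100 ksi.
L_w = 2 × 13.5 = 27 in; section modulus (unit throat) S = 2 × L²/6 = 60.75 in².
Direct shear f_v = P/L_w = 105/27 = 3.889 kip/in.
Moment M = P × e = 105 × 10 = 1050 kip·in; bending f_b = M/S = 17.28 kip/in.
f_max = √(f_v² + f_b²) = √(3.889² + 17.28²) = 17.72 kip/in.
r_n/Ω = (1/2.0) × 0.6 × 100 × (0.707 × 0.75) = 15.91 kip/in → NOT adequate.

f_max ≈ 17.7 kip/in; NOT adequate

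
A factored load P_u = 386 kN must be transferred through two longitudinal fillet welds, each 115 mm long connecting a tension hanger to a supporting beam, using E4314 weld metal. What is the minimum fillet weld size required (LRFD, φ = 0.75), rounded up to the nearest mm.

E43XX → F_EXX = 430 MPa.
Total weld length L = 230 mm.
Required throat t_e = P_u / (φ × 0.6 F_EXX × L) = 386 / (0.75 × 0.6 × 430 × 230 × 10⁻³) = 8.673 mm.
Required leg w = t_e / 0.707 = 12.27 mm → use 13 mm.

w = 13 mm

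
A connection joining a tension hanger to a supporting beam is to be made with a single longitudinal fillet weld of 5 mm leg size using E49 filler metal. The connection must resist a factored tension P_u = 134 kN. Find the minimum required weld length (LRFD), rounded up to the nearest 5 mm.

E49XX → F_EXX = 490 MPa.
Throat t_e = 0.707 × 5 = 3.535 mm.
φr_n = 0.75 × 0.6 × 490 × 3.535 × 10⁻³ = 0.7795 kN/mm.
L_req = P_u / φr_n = 134 / 0.7795 = 171.9 mm total.
Round up → use L = 175 mm.

L = 175 mm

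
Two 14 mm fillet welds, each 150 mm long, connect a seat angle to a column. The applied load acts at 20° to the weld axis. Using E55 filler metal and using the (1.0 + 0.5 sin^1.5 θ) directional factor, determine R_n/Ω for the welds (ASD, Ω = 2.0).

E55XX → F_EXX = 550 MPa.
t_e = 0.707 × 14 = 9.898 mm; A_we = 9.898 × 300 = 2969 mm².
Directional factor: 1.0 + 0.5 sin^1.5(20°) = 1.1.
F_nw = 0.6 × 550 × 1.1 = 363 MPa.
R_n/Ω = (363 × 2969) / 2.0 × 10⁻³ = 539 kN.

R_n/Ω ≈ 539 kN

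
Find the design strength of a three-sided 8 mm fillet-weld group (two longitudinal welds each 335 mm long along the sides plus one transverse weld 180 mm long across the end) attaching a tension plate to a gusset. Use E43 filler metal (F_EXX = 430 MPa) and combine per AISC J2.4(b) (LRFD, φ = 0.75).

φR_n ≈ 930 kN

t_e = 0.707 × 8 = 5.656 mm.
R_nwl = 0.6 × 430 × 5.656 × 670 × 10⁻³ = 977.7 kN (longitudinal, 2 welds).
R_nwt = 0.6 × 430 × 5.656 × 180 × 10⁻³ = 262.7 kN (transverse, base value).
(i) R_nwl + R_nwt = 1240 kN; (ii) 0.85 R_nwl + 1.5 R_nwt = 1225 kN.
R_n = max = 1240 kN [governs: (i)]; φR_n = 930.3 kN.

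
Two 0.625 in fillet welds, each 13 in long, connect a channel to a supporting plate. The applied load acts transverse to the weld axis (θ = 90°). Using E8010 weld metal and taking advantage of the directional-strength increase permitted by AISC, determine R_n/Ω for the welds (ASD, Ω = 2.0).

R_n/Ω ≈ 414 kips

E80XX → F_EXX = 80 ksi.
t_e = 0.707 × 0.625 = 0.4419 in; A_we = 0.4419 × 26 = 11.49 in².
Directional factor: 1.0 + 0.5 sin^1.5(90°) = 1.5.
F_nw = 0.6 × 80 × 1.5 = 72 ksi.
R_n/Ω = (72 × 11.49) / 2.0 = 413.6 kips.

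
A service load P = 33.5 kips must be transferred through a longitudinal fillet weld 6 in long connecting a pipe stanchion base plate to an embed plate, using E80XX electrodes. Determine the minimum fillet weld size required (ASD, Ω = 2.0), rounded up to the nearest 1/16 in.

E80XX → F_EXX = 80 ksi.
Total weld length L = 6 in.
Required throat t_e = P × Ω / (0.6 F_EXX × L) = 33.5 × 2.0 / (0.6 × 80 × 6) = 0.2326 in.
Required leg w = t_e / 0.707 = 0.3291 in → use 3/8 in.

w = 3/8 in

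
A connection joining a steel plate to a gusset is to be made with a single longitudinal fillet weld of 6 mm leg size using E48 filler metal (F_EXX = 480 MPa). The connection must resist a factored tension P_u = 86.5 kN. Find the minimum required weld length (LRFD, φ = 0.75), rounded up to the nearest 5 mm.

L = 95 mm

Throat t_e = 0.707 × 6 = 4.242 mm.
φr_n = 0.75 × 0.6 × 480 × 4.242 × 10⁻³ = 0.9163 kN/mm.
L_req = P_u / φr_n = 86.5 / 0.9163 = 94.4 mm total.
Round up → use L = 95 mm.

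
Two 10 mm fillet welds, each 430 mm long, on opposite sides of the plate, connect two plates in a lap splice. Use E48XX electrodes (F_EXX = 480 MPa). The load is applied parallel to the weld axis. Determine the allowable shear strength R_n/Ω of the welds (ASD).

Effective throat t_e = 0.707 × 10 = 7.07 mm.
Total length L = 860 mm; A_we = 7.07 × 860 = 6080 mm².
F_nw = 0.6 F_EXX = 0.6 × 480 = 288 MPa.
R_n = 288 × 6080 × 10⁻³ = 1751 kN; R_n/Ω = 1751/2.0 = 875.5 kN.

R_n/Ω ≈ 876 kN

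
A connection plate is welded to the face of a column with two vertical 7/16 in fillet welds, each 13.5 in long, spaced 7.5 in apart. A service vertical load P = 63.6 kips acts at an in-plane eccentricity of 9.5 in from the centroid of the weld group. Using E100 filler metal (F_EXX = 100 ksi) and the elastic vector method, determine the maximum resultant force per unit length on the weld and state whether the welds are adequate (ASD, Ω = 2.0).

Total weld length L_w = 27 in. Treat welds as unit-width lines.
Polar moment about centroid: J = 2[d³/12 + d(b/2)²] = 2[13.5³/12 + 13.5×3.75²] = 789.8 in³.
Direct shear f_v = P/L_w = 63.6 / 27 = 2.356 kip/in (vertical).
Torsion M = P·e = 63.6 × 9.5 = 604.2 kip·in.
Critical point at (x, y) = (3.75, 6.75) from centroid. f_tx = M·y/J = 5.164 kip/in; f_ty = M·x/J = 2.869 kip/in.
Resultant f_max = √[f_tx² + (f_v + f_ty)²] = √[5.164² + (2.356 + 2.869)²] = 7.346 kip/in.
Capacity per unit length: r_n/Ω = (1/2.0) × 0.6 × 100 × (0.707 × 0.4375) = 9.279 kip/in.
7.346 ≤ 9.279 → adequate.

f_max ≈ 7.35 kip/in; adequate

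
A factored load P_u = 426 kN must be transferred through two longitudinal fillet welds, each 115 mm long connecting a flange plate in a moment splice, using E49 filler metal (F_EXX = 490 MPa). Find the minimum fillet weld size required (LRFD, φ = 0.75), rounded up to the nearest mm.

w = 12 mm

Total weld length L = 230 mm.
Required throat t_e = P_u / (φ × 0.6 F_EXX × L) = 426 / (0.75 × 0.6 × 490 × 230 × 10⁻³) = 8.4 mm.
Required leg w = t_e / 0.707 = 11.88 mm → use 12 mm.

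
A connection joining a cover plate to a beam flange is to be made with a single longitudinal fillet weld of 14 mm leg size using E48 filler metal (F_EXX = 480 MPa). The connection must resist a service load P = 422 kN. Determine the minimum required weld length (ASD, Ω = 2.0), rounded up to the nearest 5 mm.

Throat t_e = 0.707 × 14 = 9.898 mm.
r_n/Ω = (0.6 × 480 × 9.898) / 2.0 = 1425 N/mm = 1.425 kN/mm.
L_req = P / (r_n/Ω) = 422 / 1.425 = 296.1 mm total.
Round up → use L = 300 mm.

L = 300 mm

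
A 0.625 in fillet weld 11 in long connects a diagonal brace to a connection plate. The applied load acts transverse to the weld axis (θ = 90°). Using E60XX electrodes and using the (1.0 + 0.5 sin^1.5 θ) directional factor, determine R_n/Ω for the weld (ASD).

R_n/Ω ≈ 131 kips

E60XX → F_EXX = 60 ksi.
t_e = 0.707 × 0.625 = 0.4419 in; A_we = 0.4419 × 11 = 4.861 in².
Directional factor: 1.0 + 0.5 sin^1.5(90°) = 1.5.
F_nw = 0.6 × 60 × 1.5 = 54 ksi.
R_n/Ω = (54 × 4.861) / 2.0 = 131.2 kips.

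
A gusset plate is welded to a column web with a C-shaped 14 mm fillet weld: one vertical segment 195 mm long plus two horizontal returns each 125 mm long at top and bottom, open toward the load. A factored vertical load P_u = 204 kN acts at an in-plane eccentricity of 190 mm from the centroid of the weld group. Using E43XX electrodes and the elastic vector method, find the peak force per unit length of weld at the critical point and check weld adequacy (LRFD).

f_max ≈ 1720 N/mm; adequate

E43XX → F_EXX = 430 MPa.
Total weld length L_w = 445 mm. Treat welds as unit-width lines.
Centroid: x̄ = 2×125×62.5 / 445 = 35.11 mm from the vertical weld.
Polar moment about centroid: J = I_x + I_y = [195³/12 + 2×125×97.5²] + [195×35.11² + 2(125³/12 + 125×27.39²)] = 3748000 mm³.
Direct shear f_v = P/L_w = 204×10³ / 445 = 458.4 N/mm (vertical).
Torsion M = P·e = 204×10³ × 190 = 38760000 N·mm.
Critical point at (x, y) = (89.89, 97.5) from centroid. f_tx = M·y/J = 1008 N/mm; f_ty = M·x/J = 929.6 N/mm.
Resultant f_max = √[f_tx² + (f_v + f_ty)²] = √[1008² + (458.4 + 929.6)²] = 1716 N/mm.
Capacity per unit length: φr_n = 0.75 × 0.6 × 430 × (0.707 × 14) = 1915 N/mm.
1716 ≤ 1915 → adequate.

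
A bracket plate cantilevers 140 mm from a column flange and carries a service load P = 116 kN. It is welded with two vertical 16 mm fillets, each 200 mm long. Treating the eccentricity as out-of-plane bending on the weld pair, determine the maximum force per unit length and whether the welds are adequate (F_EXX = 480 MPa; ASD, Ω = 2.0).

L_w = 2 × 200 = 400 mm; section modulus (unit throat) S = 2 × L²/6 = 13330 mm².
Direct shear f_v = P/L_w = 116×10³/400 = 290 N/mm.
Moment M = P × e = 116×10³ × 140 = 16240000 N·mm; bending f_b = M/S = 1218 N/mm.
f_max = √(f_v² + f_b²) = √(290² + 1218²) = 1252 N/mm.
r_n/Ω = (1/2.0) × 0.6 × 480 × (0.707 × 16) = 1629 N/mm → adequate.

f_max ≈ 1250 N/mm; adequate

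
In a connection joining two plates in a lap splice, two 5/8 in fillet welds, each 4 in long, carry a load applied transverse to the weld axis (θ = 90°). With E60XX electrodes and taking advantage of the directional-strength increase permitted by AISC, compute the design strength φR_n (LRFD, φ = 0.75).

φR_n ≈ 143 kips

E60XX → F_EXX = 60 ksi.
t_e = 0.707 × 0.625 = 0.4419 in; A_we = 0.4419 × 8 = 3.535 in².
Directional factor: 1.0 + 0.5 sin^1.5(90°) = 1.5.
F_nw = 0.6 × 60 × 1.5 = 54 ksi.
φR_n = 0.75 × 54 × 3.535 = 143.2 kips.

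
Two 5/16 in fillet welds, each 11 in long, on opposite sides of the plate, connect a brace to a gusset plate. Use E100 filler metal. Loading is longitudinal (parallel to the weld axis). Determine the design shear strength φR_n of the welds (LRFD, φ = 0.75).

φR_n ≈ 219 kip

E100XX → F_EXX = 100 ksi.
Effective throat t_e = 0.707 × 0.3125 = 0.2209 in.
Total length L = 22 in; A_we = 0.2209 × 22 = 4.861 in².
F_nw = 0.6 F_EXX = 0.6 × 100 = 60 ksi.
φR_n = 0.75 × 60 × 4.861 = 218.7 kip.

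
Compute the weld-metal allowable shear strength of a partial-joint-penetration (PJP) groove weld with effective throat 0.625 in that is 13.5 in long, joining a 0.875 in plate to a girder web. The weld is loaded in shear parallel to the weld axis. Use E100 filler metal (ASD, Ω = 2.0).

R_n/Ω ≈ 253 kip

E100XX → F_EXX = 100 ksi.
Effective throat (given) t_e = 0.625 in.
A_we = 0.625 × 13.5 = 8.438 in².
F_nw = 0.6 F_EXX = 60 ksi.
R_n/Ω = (60 × 8.438) / 2.0 = 253.1 kip.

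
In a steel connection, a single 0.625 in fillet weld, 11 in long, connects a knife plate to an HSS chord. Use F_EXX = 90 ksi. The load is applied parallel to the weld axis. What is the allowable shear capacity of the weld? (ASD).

Effective throat t_e = 0.707 × 0.625 = 0.4419 in.
Total length L = 11 in; A_we = 0.4419 × 11 = 4.861 in².
F_nw = 0.6 F_EXX = 0.6 × 90 = 54 ksi.
R_n = 54 × 4.861 = 262.5 kip; R_n/Ω = 262.5/2.0 = 131.2 kip.

R_n/Ω ≈ 131 kip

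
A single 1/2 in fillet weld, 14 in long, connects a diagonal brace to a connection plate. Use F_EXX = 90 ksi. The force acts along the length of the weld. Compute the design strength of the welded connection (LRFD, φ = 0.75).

φR_n ≈ 200 kips

Effective throat t_e = 0.707 × 0.5 = 0.3535 in.
Total length L = 14 in; A_we = 0.3535 × 14 = 4.949 in².
F_nw = 0.6 F_EXX = 0.6 × 90 = 54 ksi.
φR_n = 0.75 × 54 × 4.949 = 200.4 kips.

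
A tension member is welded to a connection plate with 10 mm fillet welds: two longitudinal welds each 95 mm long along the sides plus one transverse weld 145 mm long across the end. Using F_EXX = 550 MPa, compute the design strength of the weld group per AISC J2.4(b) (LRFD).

φR_n ≈ 663 kN

t_e = 0.707 × 10 = 7.07 mm.
R_nwl = 0.6 × 550 × 7.07 × 190 × 10⁻³ = 443.3 kN (longitudinal, 2 welds).
R_nwt = 0.6 × 550 × 7.07 × 145 × 10⁻³ = 338.3 kN (transverse, base value).
(i) R_nwl + R_nwt = 781.6 kN; (ii) 0.85 R_nwl + 1.5 R_nwt = 884.2 kN.
R_n = max = 884.2 kN [governs: (ii)]; φR_n = 663.2 kN.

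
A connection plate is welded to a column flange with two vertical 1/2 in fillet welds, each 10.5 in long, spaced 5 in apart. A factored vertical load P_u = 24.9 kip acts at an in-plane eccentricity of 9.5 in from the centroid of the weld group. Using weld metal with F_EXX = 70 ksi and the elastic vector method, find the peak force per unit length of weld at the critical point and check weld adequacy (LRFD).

f_max ≈ 4.87 kip/in; adequate

Total weld length L_w = 21 in. Treat welds as unit-width lines.
Polar moment about centroid: J = 2[d³/12 + d(b/2)²] = 2[10.5³/12 + 10.5×2.5²] = 324.2 in³.
Direct shear f_v = P/L_w = 24.9 / 21 = 1.186 kip/in (vertical).
Torsion M = P·e = 24.9 × 9.5 = 236.55 kip·in.
Critical point at (x, y) = (2.5, 5.25) from centroid. f_tx = M·y/J = 3.831 kip/in; f_ty = M·x/J = 1.824 kip/in.
Resultant f_max = √[f_tx² + (f_v + f_ty)²] = √[3.831² + (1.186 + 1.824)²] = 4.872 kip/in.
Capacity per unit length: φr_n = 0.75 × 0.6 × 70 × (0.707 × 0.5) = 11.14 kip/in.
4.872 ≤ 11.14 → adequate.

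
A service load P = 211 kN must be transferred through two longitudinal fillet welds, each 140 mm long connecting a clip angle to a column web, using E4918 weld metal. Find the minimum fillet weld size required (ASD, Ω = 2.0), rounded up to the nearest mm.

w = 8 mm

E49XX → F_EXX = 490 MPa.
Total weld length L = 280 mm.
Required throat t_e = P × Ω / (0.6 F_EXX × L) = 211 × 2.0 / (0.6 × 490 × 280 × 10⁻³) = 5.126 mm.
Required leg w = t_e / 0.707 = 7.251 mm → use 8 mm.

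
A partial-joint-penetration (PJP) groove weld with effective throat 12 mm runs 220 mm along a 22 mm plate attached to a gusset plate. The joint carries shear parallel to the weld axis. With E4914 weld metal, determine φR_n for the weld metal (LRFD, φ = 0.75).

φR_n ≈ 582 kN

E49XX → F_EXX = 490 MPa.
Effective throat (given) t_e = 12 mm.
A_we = 12 × 220 = 2640 mm².
F_nw = 0.6 F_EXX = 294 MPa.
φR_n = 0.75 × 294 × 2640 × 10⁻³ = 582.1 kN.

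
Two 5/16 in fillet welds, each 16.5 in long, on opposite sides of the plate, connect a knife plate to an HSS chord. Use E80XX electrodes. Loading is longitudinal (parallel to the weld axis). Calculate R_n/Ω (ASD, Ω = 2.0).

E80XX → F_EXX = 80 ksi.
Effective throat t_e = 0.707 × 0.3125 = 0.2209 in.
Total length L = 33 in; A_we = 0.2209 × 33 = 7.291 in².
F_nw = 0.6 F_EXX = 0.6 × 80 = 48 ksi.
R_n = 48 × 7.291 = 350 kip; R_n/Ω = 350/2.0 = 175 kip.

R_n/Ω ≈ 175 kip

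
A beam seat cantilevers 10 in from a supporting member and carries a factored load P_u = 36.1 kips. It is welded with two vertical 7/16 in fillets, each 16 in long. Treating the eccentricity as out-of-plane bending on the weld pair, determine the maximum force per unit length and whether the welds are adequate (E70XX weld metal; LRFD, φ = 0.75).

E70XX → F_EXX = 70 ksi.
L_w = 2 × 16 = 32 in; section modulus (unit throat) S = 2 × L²/6 = 85.33 in².
Direct shear f_v = P/L_w = 36.1/32 = 1.128 kip/in.
Moment M = P × e = 36.1 × 10 = 361 kip·in; bending f_b = M/S = 4.23 kip/in.
f_max = √(f_v² + f_b²) = √(1.128² + 4.23²) = 4.378 kip/in.
φr_n = 0.75 × 0.6 × 70 × (0.707 × 0.4375) = 9.743 kip/in → adequate.

f_max ≈ 4.38 kip/in; adequate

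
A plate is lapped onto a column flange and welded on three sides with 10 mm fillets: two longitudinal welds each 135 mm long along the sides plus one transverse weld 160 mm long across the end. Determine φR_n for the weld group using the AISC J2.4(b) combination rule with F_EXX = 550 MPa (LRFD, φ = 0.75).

φR_n ≈ 822 kN

t_e = 0.707 × 10 = 7.07 mm.
R_nwl = 0.6 × 550 × 7.07 × 270 × 10⁻³ = 629.9 kN (longitudinal, 2 welds).
R_nwt = 0.6 × 550 × 7.07 × 160 × 10⁻³ = 373.3 kN (transverse, base value).
(i) R_nwl + R_nwt = 1003 kN; (ii) 0.85 R_nwl + 1.5 R_nwt = 1095 kN.
R_n = max = 1095 kN [governs: (ii)]; φR_n = 821.5 kN.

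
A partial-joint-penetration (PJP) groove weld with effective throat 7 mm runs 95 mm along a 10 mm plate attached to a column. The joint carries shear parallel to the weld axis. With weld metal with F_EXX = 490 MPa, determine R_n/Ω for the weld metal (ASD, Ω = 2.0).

R_n/Ω ≈ 97.8 kN

Effective throat (given) t_e = 7 mm.
A_we = 7 × 95 = 665 mm².
F_nw = 0.6 F_EXX = 294 MPa.
R_n/Ω = (294 × 665) / 2.0 × 10⁻³ = 97.75 kN.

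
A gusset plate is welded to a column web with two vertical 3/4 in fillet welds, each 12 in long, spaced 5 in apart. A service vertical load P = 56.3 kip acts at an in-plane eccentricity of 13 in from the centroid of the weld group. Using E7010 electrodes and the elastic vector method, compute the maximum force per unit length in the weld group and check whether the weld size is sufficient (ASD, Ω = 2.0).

E70XX → F_EXX = 70 ksi.
Total weld length L_w = 24 in. Treat welds as unit-width lines.
Polar moment about centroid: J = 2[d³/12 + d(b/2)²] = 2[12³/12 + 12×2.5²] = 438 in³.
Direct shear f_v = P/L_w = 56.3 / 24 = 2.346 kip/in (vertical).
Torsion M = P·e = 56.3 × 13 = 731.9 kip·in.
Critical point at (x, y) = (2.5, 6) from centroid. f_tx = M·y/J = 10.03 kip/in; f_ty = M·x/J = 4.178 kip/in.
Resultant f_max = √[f_tx² + (f_v + f_ty)²] = √[10.03² + (2.346 + 4.178)²] = 11.96 kip/in.
Capacity per unit length: r_n/Ω = (1/2.0) × 0.6 × 70 × (0.707 × 0.75) = 11.14 kip/in.
11.96 > 11.14 → NOT adequate.

f_max ≈ 12 kip/in; NOT adequate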